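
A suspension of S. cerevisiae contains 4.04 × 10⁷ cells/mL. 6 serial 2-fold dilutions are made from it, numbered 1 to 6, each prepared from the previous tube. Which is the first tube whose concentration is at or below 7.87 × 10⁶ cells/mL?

Tube n has concentration 4.04 × 10⁷ cells/mL / 2ⁿ.
Need 2ⁿ ≥ 4.04 × 10⁷ cells/mL / 7.87 × 10⁶ cells/mL = 5.13, so n ≥ 2.36.
First such tube: n = 3.

tube 3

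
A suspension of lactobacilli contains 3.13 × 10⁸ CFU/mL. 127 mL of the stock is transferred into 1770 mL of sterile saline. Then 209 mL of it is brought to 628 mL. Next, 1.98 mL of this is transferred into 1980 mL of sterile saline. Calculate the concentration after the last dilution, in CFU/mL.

6970 CFU/mL

Overall dilution factor = 14.94 × 3.005 × 1001 = 4.49 × 10⁴.
3.13 × 10⁸ CFU/mL / 4.49 × 10⁴ = 6970 CFU/mL.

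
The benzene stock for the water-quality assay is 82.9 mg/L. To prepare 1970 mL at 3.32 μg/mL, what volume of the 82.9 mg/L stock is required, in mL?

3.32 μg/mL = 3.32 mg/L.
V₁ = C₂V₂/C₁ = 3.32 × 1970 / 82.9 = 78.9 mL.

78.9 mL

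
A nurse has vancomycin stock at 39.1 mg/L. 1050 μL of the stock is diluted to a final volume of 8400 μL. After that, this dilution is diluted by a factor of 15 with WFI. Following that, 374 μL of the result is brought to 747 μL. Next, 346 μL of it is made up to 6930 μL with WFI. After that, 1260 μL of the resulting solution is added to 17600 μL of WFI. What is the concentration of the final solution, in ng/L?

544 ng/L

Overall dilution factor = 8 × 15 × 1.997 × 20.03 × 14.97 = 7.19 × 10⁴.
39.1 mg/L / 7.19 × 10⁴ = 5.44 × 10⁻⁴ mg/L = 544 ng/L.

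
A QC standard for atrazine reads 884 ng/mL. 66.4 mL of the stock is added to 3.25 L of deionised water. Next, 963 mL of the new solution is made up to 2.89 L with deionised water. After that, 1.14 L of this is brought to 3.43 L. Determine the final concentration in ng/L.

1960 ng/L

Overall dilution factor = 49.95 × 3.001 × 3.009 = 451.
884 ng/mL / 451 = 1.96 ng/mL = 1960 ng/L.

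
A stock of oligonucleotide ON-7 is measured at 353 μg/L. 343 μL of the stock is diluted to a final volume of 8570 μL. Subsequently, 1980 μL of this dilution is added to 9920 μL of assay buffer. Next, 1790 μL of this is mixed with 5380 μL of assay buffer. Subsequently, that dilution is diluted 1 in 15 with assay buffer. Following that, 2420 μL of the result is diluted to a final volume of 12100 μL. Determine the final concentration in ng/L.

7.82 ng/L

Overall dilution factor = 24.99 × 6.010 × 4.006 × 15 × 5 = 4.51 × 10⁴.
353 μg/L / 4.51 × 10⁴ = 7.82 × 10⁻³ μg/L = 7.82 ng/L.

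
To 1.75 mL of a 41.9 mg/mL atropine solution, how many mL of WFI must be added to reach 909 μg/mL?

909 μg/mL = 0.909 mg/mL.
V₂ = C₁V₁/C₂ = 41.9 × 1.75 / 0.909 = 80.7 mL.
Diluent to add = V₂ − V₁ = 80.7 − 1.75 = 78.9 mL.

78.9 mL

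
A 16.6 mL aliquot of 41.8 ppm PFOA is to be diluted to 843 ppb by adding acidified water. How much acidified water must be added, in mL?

843 ppb = 0.843 ppm.
V₂ = C₁V₁/C₂ = 41.8 × 16.6 / 0.843 = 823 mL.
Diluent to add = V₂ − V₁ = 823 − 16.6 = 807 mL.

807 mL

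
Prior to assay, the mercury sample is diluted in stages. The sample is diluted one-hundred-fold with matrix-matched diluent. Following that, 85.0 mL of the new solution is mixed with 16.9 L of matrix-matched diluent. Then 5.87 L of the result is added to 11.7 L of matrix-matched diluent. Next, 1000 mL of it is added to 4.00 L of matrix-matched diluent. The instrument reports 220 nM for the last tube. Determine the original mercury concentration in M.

Overall dilution factor = 100 × 199.8 × 2.993 × 5 = 2.99 × 10⁵.
Original = 220 nM × 2.99 × 10⁵ = 6.58 × 10⁷ nM = 0.0658 M.

0.0658 M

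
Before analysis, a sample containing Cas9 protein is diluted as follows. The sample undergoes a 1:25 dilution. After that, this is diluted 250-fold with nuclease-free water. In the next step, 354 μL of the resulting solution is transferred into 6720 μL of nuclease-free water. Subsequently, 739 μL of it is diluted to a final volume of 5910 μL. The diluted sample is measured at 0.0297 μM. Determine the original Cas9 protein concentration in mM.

29.7 mM

Overall dilution factor = 25 × 250 × 19.98 × 7.997 = 9.99 × 10⁵.
Original = 0.0297 μM × 9.99 × 10⁵ = 2.97 × 10⁴ μM = 29.7 mM.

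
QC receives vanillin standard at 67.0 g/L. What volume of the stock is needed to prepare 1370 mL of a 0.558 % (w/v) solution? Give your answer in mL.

114 mL

0.558 % (w/v) = 5.58 g/L.
V₁ = C₂V₂/C₁ = 5.58 × 1370 / 67.0 = 114 mL.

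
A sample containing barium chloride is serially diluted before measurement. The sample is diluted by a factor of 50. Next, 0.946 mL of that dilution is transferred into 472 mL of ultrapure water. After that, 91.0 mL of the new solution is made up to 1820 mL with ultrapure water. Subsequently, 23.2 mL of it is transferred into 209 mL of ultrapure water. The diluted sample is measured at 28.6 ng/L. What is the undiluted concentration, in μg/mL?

143 μg/mL

Overall dilution factor = 50 × 499.9 × 20 × 10.01 = 5.00 × 10⁶.
Original = 28.6 ng/L × 5.00 × 10⁶ = 1.43 × 10⁸ ng/L = 143 μg/mL.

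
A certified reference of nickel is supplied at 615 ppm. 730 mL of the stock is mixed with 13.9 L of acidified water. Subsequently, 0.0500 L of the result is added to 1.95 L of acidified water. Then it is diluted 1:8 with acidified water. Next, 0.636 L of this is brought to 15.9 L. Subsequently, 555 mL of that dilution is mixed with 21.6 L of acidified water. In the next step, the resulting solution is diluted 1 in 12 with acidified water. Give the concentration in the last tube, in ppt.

Overall dilution factor = 20.04 × 40 × 8 × 25 × 39.92 × 12 = 7.68 × 10⁷.
615 ppm / 7.68 × 10⁷ = 8.01 × 10⁻⁶ ppm = 8.01 ppt.

8.01 ppt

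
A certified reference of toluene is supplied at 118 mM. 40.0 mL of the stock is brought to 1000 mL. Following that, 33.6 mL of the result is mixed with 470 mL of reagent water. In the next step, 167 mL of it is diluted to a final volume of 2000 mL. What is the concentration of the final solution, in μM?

26.3 μM

Overall dilution factor = 25 × 14.99 × 11.98 = 4487.
118 mM / 4487 = 0.0263 mM = 26.3 μM.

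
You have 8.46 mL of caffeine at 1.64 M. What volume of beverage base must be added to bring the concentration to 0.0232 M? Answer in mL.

V₂ = C₁V₁/C₂ = 1.64 × 8.46 / 0.0232 = 598 mL.
Diluent to add = V₂ − V₁ = 598 − 8.46 = 590 mL.

590 mL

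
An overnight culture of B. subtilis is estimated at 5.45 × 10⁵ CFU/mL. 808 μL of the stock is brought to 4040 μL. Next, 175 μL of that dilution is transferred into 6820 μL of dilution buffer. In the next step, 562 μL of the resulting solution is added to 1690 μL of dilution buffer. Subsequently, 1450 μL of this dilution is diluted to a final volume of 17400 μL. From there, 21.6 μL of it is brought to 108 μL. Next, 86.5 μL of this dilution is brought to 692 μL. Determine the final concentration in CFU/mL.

1.42 CFU/mL

Overall dilution factor = 5 × 39.97 × 4.007 × 12 × 5 × 8 = 3.84 × 10⁵.
5.45 × 10⁵ CFU/mL / 3.84 × 10⁵ = 1.42 CFU/mL.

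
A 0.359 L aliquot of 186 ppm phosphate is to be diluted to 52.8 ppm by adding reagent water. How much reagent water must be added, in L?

V₂ = C₁V₁/C₂ = 186 × 0.359 / 52.8 = 1.26 L.
Diluent to add = V₂ − V₁ = 1.26 − 0.359 = 0.906 L.

0.906 L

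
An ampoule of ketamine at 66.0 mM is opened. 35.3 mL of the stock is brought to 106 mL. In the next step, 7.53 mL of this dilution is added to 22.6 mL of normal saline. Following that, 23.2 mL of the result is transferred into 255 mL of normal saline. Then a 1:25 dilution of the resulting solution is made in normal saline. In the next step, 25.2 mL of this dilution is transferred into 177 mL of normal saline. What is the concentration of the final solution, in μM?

Overall dilution factor = 3.003 × 4.001 × 11.99 × 25 × 8.024 = 2.89 × 10⁴.
66.0 mM / 2.89 × 10⁴ = 2.28 × 10⁻³ mM = 2.28 μM.

2.28 μM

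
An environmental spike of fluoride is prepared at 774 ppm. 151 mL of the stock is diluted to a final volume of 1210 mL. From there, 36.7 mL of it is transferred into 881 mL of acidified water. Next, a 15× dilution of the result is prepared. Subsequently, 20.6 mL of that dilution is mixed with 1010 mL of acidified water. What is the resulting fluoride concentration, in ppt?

5150 ppt

Overall dilution factor = 8.013 × 25.01 × 15 × 50.03 = 1.50 × 10⁵.
774 ppm / 1.50 × 10⁵ = 5.15 × 10⁻³ ppm = 5150 ppt.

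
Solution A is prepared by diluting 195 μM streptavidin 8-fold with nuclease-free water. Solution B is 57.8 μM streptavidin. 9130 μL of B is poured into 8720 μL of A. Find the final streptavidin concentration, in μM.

C_A = 195 μM / 8 = 24.4 μM.
C_mix = (C_A·V_A + C_B·V_B)/(V_A + V_B) = (24.4×8720 + 57.8×9130) / 17850 = 41.5 μM.

41.5 μM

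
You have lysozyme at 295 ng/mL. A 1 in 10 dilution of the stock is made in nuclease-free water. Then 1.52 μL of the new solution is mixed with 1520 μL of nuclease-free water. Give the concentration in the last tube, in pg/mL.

Overall dilution factor = 10 × 1001 = 1.00 × 10⁴.
295 ng/mL / 1.00 × 10⁴ = 0.0295 ng/mL = 29.5 pg/mL.

29.5 pg/mL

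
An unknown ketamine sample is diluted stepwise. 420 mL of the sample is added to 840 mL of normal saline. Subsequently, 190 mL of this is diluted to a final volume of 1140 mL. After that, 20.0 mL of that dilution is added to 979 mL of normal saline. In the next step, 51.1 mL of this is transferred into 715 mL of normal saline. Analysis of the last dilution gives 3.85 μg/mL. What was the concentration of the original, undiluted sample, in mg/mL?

51.9 mg/mL

Overall dilution factor = 3 × 6 × 49.95 × 14.99 = 1.35 × 10⁴.
Original = 3.85 μg/mL × 1.35 × 10⁴ = 5.19 × 10⁴ μg/mL = 51.9 mg/mL.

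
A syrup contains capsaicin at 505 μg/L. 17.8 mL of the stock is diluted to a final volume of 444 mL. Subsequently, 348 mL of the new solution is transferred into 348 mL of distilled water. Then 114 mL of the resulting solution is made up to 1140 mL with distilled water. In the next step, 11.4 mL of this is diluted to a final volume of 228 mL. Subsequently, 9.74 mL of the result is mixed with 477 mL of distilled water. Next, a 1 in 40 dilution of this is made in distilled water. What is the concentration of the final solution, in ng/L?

Overall dilution factor = 24.94 × 2 × 10 × 20 × 49.97 × 40 = 1.99 × 10⁷.
505 μg/L / 1.99 × 10⁷ = 2.53 × 10⁻⁵ μg/L = 0.0253 ng/L.

0.0253 ng/L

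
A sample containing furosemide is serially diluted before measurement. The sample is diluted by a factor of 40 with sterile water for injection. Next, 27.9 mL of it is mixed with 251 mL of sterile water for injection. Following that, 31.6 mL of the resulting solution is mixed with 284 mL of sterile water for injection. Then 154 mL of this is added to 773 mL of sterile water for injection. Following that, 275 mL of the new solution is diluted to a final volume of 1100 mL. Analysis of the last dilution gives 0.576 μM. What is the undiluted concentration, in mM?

55.4 mM

Overall dilution factor = 40 × 9.996 × 9.987 × 6.019 × 4 = 9.62 × 10⁴.
Original = 0.576 μM × 9.62 × 10⁴ = 5.54 × 10⁴ μM = 55.4 mM.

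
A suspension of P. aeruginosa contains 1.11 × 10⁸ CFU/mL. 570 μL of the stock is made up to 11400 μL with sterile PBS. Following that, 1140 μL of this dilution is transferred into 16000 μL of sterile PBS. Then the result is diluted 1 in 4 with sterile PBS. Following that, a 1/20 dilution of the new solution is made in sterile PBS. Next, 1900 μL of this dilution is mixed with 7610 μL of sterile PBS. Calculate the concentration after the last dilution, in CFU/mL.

Overall dilution factor = 20 × 15.04 × 4 × 20 × 5.005 = 1.20 × 10⁵.
1.11 × 10⁸ CFU/mL / 1.20 × 10⁵ = 922 CFU/mL.

922 CFU/mL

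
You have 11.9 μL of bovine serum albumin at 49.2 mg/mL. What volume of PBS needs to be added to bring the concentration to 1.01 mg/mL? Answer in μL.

568 μL

V₂ = C₁V₁/C₂ = 49.2 × 11.9 / 1.01 = 580 μL.
Diluent to add = V₂ − V₁ = 580 − 11.9 = 568 μL.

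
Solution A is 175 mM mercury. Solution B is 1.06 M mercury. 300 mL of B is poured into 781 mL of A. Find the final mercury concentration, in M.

C_B = 1.06 M = 1060 mM.
C_mix = (C_A·V_A + C_B·V_B)/(V_A + V_B) = (175×781 + 1060×300) / 1081 = 421 mM = 0.421 M.

0.421 M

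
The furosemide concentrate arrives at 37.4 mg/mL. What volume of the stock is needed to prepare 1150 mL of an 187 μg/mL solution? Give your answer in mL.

5.75 mL

187 μg/mL = 0.187 mg/mL.
V₁ = C₂V₂/C₁ = 0.187 × 1150 / 37.4 = 5.75 mL.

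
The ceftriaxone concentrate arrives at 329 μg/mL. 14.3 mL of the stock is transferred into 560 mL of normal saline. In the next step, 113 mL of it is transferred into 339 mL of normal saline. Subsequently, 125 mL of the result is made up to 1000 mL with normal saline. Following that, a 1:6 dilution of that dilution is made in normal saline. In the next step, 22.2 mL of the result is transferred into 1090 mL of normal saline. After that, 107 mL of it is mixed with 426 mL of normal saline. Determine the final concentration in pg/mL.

171 pg/mL

Overall dilution factor = 40.16 × 4 × 8 × 6 × 50.10 × 4.981 = 1.92 × 10⁶.
329 μg/mL / 1.92 × 10⁶ = 1.71 × 10⁻⁴ μg/mL = 171 pg/mL.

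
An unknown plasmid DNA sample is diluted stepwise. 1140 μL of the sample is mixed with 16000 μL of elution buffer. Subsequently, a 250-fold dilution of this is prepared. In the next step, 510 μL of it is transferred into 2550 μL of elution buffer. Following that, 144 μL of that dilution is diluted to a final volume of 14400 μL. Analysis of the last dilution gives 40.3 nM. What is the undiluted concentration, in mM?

Overall dilution factor = 15.04 × 250 × 6 × 100 = 2.26 × 10⁶.
Original = 40.3 nM × 2.26 × 10⁶ = 9.09 × 10⁷ nM = 90.9 mM.

90.9 mM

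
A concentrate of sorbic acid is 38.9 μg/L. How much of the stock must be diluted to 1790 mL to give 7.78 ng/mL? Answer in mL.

7.78 ng/mL = 7.78 μg/L.
V₁ = C₂V₂/C₁ = 7.78 × 1790 / 38.9 = 358 mL.

358 mL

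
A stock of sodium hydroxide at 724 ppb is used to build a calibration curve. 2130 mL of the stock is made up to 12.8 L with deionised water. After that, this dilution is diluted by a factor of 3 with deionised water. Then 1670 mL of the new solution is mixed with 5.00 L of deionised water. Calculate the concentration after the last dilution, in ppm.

Overall dilution factor = 6.009 × 3 × 3.994 = 72.0.
724 ppb / 72.0 = 10.1 ppb = 0.0101 ppm.

0.0101 ppm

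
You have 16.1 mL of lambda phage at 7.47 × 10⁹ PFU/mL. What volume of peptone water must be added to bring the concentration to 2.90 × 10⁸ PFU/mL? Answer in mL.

V₂ = C₁V₁/C₂ = 7.47 × 10⁹ × 16.1 / 2.90 × 10⁸ = 415 mL.
Diluent to add = V₂ − V₁ = 415 − 16.1 = 399 mL.

399 mL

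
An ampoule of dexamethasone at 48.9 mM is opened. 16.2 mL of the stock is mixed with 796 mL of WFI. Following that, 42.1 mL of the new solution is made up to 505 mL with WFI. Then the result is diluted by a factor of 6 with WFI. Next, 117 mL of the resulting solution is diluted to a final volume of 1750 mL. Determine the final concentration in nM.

Overall dilution factor = 50.14 × 12.00 × 6 × 14.96 = 5.40 × 10⁴.
48.9 mM / 5.40 × 10⁴ = 9.06 × 10⁻⁴ mM = 906 nM.

906 nM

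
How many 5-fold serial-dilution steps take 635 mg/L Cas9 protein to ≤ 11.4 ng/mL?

7

Need 5ⁿ ≥ 5.57 × 10⁴, so n ≥ log(5.57 × 10⁴)/log(5) = 6.79.
Minimum whole steps: n = 7.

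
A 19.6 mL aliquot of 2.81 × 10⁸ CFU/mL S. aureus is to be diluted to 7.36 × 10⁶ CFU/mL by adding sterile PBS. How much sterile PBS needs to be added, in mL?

V₂ = C₁V₁/C₂ = 2.81 × 10⁸ × 19.6 / 7.36 × 10⁶ = 748 mL.
Diluent to add = V₂ − V₁ = 748 − 19.6 = 729 mL.

729 mL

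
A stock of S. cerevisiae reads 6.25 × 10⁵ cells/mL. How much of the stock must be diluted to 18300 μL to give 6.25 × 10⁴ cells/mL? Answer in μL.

1830 μL

V₁ = C₂V₂/C₁ = 6.25 × 10⁴ × 18300 / 6.25 × 10⁵ = 1830 μL.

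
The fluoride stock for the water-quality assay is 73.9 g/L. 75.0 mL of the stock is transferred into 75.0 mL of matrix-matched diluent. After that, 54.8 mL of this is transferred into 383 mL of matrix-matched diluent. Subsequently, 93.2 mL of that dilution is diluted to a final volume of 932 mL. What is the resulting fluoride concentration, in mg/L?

463 mg/L

Overall dilution factor = 2 × 7.989 × 10 = 160.
73.9 g/L / 160 = 0.463 g/L = 463 mg/L.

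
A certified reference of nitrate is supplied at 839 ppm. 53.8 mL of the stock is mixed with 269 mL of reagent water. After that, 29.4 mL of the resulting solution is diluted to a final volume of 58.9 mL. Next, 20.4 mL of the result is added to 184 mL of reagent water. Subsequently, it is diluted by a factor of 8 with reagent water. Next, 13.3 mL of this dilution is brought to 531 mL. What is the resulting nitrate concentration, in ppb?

21.8 ppb

Overall dilution factor = 6 × 2.003 × 10.02 × 8 × 39.92 = 3.85 × 10⁴.
839 ppm / 3.85 × 10⁴ = 0.0218 ppm = 21.8 ppb.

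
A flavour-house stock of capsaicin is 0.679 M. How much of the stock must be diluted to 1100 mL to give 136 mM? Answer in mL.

220 mL

136 mM = 0.136 M.
V₁ = C₂V₂/C₁ = 0.136 × 1100 / 0.679 = 220 mL.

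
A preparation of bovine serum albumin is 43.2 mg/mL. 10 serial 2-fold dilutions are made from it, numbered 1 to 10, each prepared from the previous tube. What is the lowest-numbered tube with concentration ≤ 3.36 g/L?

Tube n has concentration 43.2 mg/mL / 2ⁿ.
Need 2ⁿ ≥ 43.2 mg/mL / 3.36 g/L = 12.9, so n ≥ 3.68.
First such tube: n = 4.

tube 4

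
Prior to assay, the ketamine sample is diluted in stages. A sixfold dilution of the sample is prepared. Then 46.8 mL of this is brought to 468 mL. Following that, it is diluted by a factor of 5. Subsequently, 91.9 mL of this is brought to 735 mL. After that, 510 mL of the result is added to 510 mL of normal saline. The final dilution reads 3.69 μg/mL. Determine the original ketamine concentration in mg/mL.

17.7 mg/mL

Overall dilution factor = 6 × 10 × 5 × 7.998 × 2 = 4799.
Original = 3.69 μg/mL × 4799 = 1.77 × 10⁴ μg/mL = 17.7 mg/mL.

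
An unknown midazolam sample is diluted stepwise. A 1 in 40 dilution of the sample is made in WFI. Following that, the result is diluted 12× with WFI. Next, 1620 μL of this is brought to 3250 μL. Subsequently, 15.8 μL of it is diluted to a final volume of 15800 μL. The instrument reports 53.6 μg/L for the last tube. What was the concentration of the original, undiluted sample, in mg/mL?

Overall dilution factor = 40 × 12 × 2.006 × 1000 = 9.63 × 10⁵.
Original = 53.6 μg/L × 9.63 × 10⁵ = 5.16 × 10⁷ μg/L = 51.6 mg/mL.

51.6 mg/mL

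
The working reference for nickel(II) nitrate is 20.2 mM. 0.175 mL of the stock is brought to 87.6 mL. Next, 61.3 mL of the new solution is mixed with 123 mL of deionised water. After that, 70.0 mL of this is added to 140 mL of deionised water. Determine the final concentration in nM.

4470 nM

Overall dilution factor = 500.6 × 3.007 × 3 = 4515.
20.2 mM / 4515 = 4.47 × 10⁻³ mM = 4470 nM.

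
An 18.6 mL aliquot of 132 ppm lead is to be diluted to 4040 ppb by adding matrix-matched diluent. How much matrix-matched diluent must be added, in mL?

589 mL

4040 ppb = 4.04 ppm.
V₂ = C₁V₁/C₂ = 132 × 18.6 / 4.04 = 608 mL.
Diluent to add = V₂ − V₁ = 608 − 18.6 = 589 mL.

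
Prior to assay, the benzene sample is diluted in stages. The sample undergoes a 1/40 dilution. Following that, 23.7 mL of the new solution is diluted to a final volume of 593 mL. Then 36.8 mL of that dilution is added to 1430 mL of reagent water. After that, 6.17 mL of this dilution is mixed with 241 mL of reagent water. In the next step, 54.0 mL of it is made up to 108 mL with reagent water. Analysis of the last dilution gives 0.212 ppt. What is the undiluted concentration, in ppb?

678 ppb

Overall dilution factor = 40 × 25.02 × 39.86 × 40.06 × 2 = 3.20 × 10⁶.
Original = 0.212 ppt × 3.20 × 10⁶ = 6.78 × 10⁵ ppt = 678 ppb.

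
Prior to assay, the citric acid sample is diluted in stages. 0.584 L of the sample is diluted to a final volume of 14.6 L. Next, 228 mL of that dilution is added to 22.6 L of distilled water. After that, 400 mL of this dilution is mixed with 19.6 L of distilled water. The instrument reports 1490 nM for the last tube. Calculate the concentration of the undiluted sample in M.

Overall dilution factor = 25 × 100.1 × 50 = 1.25 × 10⁵.
Original = 1490 nM × 1.25 × 10⁵ = 1.86 × 10⁸ nM = 0.186 M.

0.186 M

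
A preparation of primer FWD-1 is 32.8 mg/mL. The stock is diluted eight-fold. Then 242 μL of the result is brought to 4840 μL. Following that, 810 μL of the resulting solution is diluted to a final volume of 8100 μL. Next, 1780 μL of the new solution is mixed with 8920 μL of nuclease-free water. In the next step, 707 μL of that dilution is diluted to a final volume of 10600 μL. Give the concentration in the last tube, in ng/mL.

227 ng/mL

Overall dilution factor = 8 × 20 × 10 × 6.011 × 14.99 = 1.44 × 10⁵.
32.8 mg/mL / 1.44 × 10⁵ = 2.27 × 10⁻⁴ mg/mL = 227 ng/mL.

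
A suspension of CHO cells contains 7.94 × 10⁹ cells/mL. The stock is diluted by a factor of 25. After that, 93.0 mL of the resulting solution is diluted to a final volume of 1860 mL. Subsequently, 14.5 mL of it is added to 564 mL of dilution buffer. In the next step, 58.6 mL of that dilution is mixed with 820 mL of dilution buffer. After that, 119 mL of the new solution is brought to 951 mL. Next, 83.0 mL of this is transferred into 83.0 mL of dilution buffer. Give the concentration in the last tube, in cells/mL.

Overall dilution factor = 25 × 20 × 39.90 × 14.99 × 7.992 × 2 = 4.78 × 10⁶.
7.94 × 10⁹ cells/mL / 4.78 × 10⁶ = 1660 cells/mL.

1660 cells/mL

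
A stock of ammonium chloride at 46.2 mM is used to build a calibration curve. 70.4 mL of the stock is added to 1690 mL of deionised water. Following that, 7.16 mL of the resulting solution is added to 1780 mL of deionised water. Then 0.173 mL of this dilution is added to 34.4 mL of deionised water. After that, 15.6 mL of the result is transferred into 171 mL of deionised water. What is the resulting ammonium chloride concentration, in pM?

3100 pM

Overall dilution factor = 25.01 × 249.6 × 199.8 × 11.96 = 1.49 × 10⁷.
46.2 mM / 1.49 × 10⁷ = 3.10 × 10⁻⁶ mM = 3100 pM.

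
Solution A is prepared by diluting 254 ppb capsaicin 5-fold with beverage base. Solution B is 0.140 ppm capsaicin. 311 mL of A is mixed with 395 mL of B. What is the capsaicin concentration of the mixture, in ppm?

0.101 ppm

C_A = 254 ppb / 5 = 50.8 ppb.
C_B = 0.140 ppm = 140 ppb.
C_mix = (C_A·V_A + C_B·V_B)/(V_A + V_B) = (50.8×311 + 140×395) / 706.0 = 101 ppb = 0.101 ppm.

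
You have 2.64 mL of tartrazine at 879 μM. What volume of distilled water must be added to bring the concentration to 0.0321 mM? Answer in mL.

69.7 mL

0.0321 mM = 32.1 μM.
V₂ = C₁V₁/C₂ = 879 × 2.64 / 32.1 = 72.3 mL.
Diluent to add = V₂ − V₁ = 72.3 − 2.64 = 69.7 mL.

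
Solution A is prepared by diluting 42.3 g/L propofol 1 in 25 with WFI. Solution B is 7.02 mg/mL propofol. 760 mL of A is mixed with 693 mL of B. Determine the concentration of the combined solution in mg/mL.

C_A = 42.3 g/L / 25 = 1.69 g/L.
C_B = 7.02 mg/mL = 7.02 g/L.
C_mix = (C_A·V_A + C_B·V_B)/(V_A + V_B) = (1.69×760 + 7.02×693) / 1453 = 4.23 g/L = 4.23 mg/mL.

4.23 mg/mL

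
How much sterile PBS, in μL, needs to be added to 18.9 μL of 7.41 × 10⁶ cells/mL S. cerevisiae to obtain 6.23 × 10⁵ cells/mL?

V₂ = C₁V₁/C₂ = 7.41 × 10⁶ × 18.9 / 6.23 × 10⁵ = 225 μL.
Diluent to add = V₂ − V₁ = 225 − 18.9 = 206 μL.

206 μL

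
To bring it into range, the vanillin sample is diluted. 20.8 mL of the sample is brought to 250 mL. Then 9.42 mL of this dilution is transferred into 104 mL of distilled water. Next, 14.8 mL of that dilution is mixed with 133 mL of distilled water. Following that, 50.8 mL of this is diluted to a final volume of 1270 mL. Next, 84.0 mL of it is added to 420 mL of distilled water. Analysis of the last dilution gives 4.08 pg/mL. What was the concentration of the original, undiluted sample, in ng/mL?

Overall dilution factor = 12.02 × 12.04 × 9.986 × 25 × 6 = 2.17 × 10⁵.
Original = 4.08 pg/mL × 2.17 × 10⁵ = 8.84 × 10⁵ pg/mL = 884 ng/mL.

884 ng/mL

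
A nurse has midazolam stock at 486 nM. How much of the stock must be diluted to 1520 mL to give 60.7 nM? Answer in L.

V₁ = C₂V₂/C₁ = 60.7 × 1520 / 486 = 190 mL = 0.190 L.

0.190 L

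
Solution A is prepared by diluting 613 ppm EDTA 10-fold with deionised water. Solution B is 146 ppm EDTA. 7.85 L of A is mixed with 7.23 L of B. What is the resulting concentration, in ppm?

102 ppm

C_A = 613 ppm / 10 = 61.3 ppm.
C_mix = (C_A·V_A + C_B·V_B)/(V_A + V_B) = (61.3×7.85 + 146×7.23) / 15.08 = 102 ppm.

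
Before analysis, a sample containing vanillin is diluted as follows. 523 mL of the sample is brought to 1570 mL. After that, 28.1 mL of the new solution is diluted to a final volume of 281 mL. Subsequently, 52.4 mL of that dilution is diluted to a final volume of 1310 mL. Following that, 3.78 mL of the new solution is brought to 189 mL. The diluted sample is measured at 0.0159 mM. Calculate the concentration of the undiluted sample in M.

0.597 M

Overall dilution factor = 3.002 × 10 × 25 × 50 = 3.75 × 10⁴.
Original = 0.0159 mM × 3.75 × 10⁴ = 597 mM = 0.597 M.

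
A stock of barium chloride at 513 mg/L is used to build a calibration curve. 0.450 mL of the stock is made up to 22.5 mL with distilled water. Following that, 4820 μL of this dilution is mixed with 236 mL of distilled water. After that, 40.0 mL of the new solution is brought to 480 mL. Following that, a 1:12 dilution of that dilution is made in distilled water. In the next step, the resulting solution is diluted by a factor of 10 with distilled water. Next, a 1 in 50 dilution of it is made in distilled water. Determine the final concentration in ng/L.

2.85 ng/L

Overall dilution factor = 50 × 49.96 × 12 × 12 × 10 × 50 = 1.80 × 10⁸.
513 mg/L / 1.80 × 10⁸ = 2.85 × 10⁻⁶ mg/L = 2.85 ng/L.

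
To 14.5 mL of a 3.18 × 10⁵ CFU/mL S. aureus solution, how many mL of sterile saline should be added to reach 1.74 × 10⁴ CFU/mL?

250 mL

V₂ = C₁V₁/C₂ = 3.18 × 10⁵ × 14.5 / 1.74 × 10⁴ = 265 mL.
Diluent to add = V₂ − V₁ = 265 − 14.5 = 250 mL.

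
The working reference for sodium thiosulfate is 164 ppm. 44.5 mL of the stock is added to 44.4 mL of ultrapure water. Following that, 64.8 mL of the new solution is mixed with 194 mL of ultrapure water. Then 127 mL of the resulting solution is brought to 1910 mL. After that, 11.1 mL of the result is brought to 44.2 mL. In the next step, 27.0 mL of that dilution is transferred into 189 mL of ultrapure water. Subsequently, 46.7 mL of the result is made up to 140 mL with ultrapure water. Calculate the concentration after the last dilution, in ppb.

14.3 ppb

Overall dilution factor = 1.998 × 3.994 × 15.04 × 3.982 × 8 × 2.998 = 1.15 × 10⁴.
164 ppm / 1.15 × 10⁴ = 0.0143 ppm = 14.3 ppb.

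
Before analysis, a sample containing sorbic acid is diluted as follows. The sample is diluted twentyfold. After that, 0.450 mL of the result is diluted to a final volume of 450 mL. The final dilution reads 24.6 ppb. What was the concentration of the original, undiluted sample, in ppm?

492 ppm

Overall dilution factor = 20 × 1000 = 2.00 × 10⁴.
Original = 24.6 ppb × 2.00 × 10⁴ = 4.92 × 10⁵ ppb = 492 ppm.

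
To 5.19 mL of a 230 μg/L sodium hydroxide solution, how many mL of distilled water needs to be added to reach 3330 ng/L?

3330 ng/L = 3.33 μg/L.
V₂ = C₁V₁/C₂ = 230 × 5.19 / 3.33 = 358 mL.
Diluent to add = V₂ − V₁ = 358 − 5.19 = 353 mL.

353 mL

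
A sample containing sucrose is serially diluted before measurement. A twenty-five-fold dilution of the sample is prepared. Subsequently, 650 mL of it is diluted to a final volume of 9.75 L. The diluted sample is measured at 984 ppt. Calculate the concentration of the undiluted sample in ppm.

0.369 ppm

Overall dilution factor = 25 × 15 = 375.
Original = 984 ppt × 375 = 3.69 × 10⁵ ppt = 0.369 ppm.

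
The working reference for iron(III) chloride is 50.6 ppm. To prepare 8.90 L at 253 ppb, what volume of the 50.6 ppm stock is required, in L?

253 ppb = 0.253 ppm.
V₁ = C₂V₂/C₁ = 0.253 × 8.90 / 50.6 = 0.0445 L.

0.0445 L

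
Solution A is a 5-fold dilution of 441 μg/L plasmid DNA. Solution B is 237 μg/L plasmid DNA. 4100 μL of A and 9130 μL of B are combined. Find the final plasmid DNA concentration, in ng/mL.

191 ng/mL

C_A = 441 μg/L / 5 = 88.2 μg/L.
C_mix = (C_A·V_A + C_B·V_B)/(V_A + V_B) = (88.2×4100 + 237×9130) / 13230 = 191 μg/L = 191 ng/mL.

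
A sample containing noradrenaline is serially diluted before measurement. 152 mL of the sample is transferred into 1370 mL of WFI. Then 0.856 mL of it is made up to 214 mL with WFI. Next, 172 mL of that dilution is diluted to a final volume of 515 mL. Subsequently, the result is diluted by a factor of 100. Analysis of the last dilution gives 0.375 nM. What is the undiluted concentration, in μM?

281 μM

Overall dilution factor = 10.01 × 250 × 2.994 × 100 = 7.50 × 10⁵.
Original = 0.375 nM × 7.50 × 10⁵ = 2.81 × 10⁵ nM = 281 μM.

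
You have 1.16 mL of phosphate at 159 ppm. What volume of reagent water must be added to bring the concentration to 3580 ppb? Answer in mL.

3580 ppb = 3.58 ppm.
V₂ = C₁V₁/C₂ = 159 × 1.16 / 3.58 = 51.5 mL.
Diluent to add = V₂ − V₁ = 51.5 − 1.16 = 50.4 mL.

50.4 mL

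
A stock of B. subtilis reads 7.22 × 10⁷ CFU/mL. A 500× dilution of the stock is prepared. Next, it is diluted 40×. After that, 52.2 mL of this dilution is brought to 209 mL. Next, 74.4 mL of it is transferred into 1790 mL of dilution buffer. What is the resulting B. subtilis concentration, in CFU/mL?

36.0 CFU/mL

Overall dilution factor = 500 × 40 × 4.004 × 25.06 = 2.01 × 10⁶.
7.22 × 10⁷ CFU/mL / 2.01 × 10⁶ = 36.0 CFU/mL.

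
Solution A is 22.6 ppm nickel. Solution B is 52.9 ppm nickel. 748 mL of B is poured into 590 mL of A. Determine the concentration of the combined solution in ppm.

39.5 ppm

C_mix = (C_A·V_A + C_B·V_B)/(V_A + V_B) = (22.6×590 + 52.9×748) / 1338 = 39.5 ppm.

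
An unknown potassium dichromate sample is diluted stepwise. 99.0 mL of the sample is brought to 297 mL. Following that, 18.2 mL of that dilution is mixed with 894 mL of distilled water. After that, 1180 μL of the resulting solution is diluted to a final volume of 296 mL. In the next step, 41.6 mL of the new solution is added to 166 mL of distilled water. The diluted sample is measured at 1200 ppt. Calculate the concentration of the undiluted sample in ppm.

226 ppm

Overall dilution factor = 3 × 50.12 × 250.8 × 4.990 = 1.88 × 10⁵.
Original = 1200 ppt × 1.88 × 10⁵ = 2.26 × 10⁸ ppt = 226 ppm.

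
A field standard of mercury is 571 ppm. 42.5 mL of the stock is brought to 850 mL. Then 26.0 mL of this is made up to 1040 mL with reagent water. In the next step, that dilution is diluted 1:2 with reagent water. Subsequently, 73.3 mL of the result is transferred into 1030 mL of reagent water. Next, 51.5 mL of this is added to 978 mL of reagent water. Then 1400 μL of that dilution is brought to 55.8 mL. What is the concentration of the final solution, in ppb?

0.0298 ppb

Overall dilution factor = 20 × 40 × 2 × 15.05 × 19.99 × 39.86 = 1.92 × 10⁷.
571 ppm / 1.92 × 10⁷ = 2.98 × 10⁻⁵ ppm = 0.0298 ppb.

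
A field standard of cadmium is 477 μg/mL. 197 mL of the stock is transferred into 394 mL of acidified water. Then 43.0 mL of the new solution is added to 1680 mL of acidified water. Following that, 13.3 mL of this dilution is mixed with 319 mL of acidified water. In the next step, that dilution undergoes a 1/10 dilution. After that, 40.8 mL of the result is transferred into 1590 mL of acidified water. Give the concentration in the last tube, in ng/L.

Overall dilution factor = 3 × 40.07 × 24.98 × 10 × 39.97 = 1.20 × 10⁶.
477 μg/mL / 1.20 × 10⁶ = 3.97 × 10⁻⁴ μg/mL = 397 ng/L.

397 ng/L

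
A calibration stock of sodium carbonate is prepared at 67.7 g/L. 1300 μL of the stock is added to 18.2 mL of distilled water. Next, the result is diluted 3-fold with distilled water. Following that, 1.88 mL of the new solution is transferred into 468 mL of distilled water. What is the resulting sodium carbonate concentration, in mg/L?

Overall dilution factor = 15 × 3 × 249.9 = 1.12 × 10⁴.
67.7 g/L / 1.12 × 10⁴ = 6.02 × 10⁻³ g/L = 6.02 mg/L.

6.02 mg/L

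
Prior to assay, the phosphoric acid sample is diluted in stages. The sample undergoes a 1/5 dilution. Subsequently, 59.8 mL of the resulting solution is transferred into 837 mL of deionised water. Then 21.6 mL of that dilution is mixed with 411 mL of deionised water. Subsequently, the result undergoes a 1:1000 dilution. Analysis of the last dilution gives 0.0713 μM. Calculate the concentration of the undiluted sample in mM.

Overall dilution factor = 5 × 15.00 × 20.03 × 1000 = 1.50 × 10⁶.
Original = 0.0713 μM × 1.50 × 10⁶ = 1.07 × 10⁵ μM = 107 mM.

107 mM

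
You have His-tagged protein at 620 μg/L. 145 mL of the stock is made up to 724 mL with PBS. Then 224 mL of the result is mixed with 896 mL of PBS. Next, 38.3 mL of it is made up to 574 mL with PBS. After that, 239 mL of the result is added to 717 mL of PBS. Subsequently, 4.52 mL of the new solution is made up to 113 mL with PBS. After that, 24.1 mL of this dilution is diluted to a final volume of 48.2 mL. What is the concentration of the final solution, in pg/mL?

Overall dilution factor = 4.993 × 5 × 14.99 × 4 × 25 × 2 = 7.48 × 10⁴.
620 μg/L / 7.48 × 10⁴ = 8.29 × 10⁻³ μg/L = 8.29 pg/mL.

8.29 pg/mL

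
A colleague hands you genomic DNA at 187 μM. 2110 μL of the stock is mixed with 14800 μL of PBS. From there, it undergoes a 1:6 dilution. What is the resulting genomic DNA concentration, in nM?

Overall dilution factor = 8.014 × 6 = 48.1.
187 μM / 48.1 = 3.89 μM = 3890 nM.

3890 nM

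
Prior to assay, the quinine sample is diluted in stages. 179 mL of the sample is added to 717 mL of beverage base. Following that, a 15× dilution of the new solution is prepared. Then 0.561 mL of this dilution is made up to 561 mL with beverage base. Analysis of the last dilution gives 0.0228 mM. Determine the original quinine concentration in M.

1.71 M

Overall dilution factor = 5.006 × 15 × 1000 = 7.51 × 10⁴.
Original = 0.0228 mM × 7.51 × 10⁴ = 1712 mM = 1.71 M.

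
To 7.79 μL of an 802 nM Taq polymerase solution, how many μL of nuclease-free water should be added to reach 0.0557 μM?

104 μL

0.0557 μM = 55.7 nM.
V₂ = C₁V₁/C₂ = 802 × 7.79 / 55.7 = 112 μL.
Diluent to add = V₂ − V₁ = 112 − 7.79 = 104 μL.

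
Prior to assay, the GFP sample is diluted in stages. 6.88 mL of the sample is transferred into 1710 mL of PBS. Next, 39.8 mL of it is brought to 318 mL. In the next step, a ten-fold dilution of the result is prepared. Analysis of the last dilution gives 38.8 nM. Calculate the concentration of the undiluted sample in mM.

Overall dilution factor = 249.5 × 7.990 × 10 = 1.99 × 10⁴.
Original = 38.8 nM × 1.99 × 10⁴ = 7.74 × 10⁵ nM = 0.774 mM.

0.774 mM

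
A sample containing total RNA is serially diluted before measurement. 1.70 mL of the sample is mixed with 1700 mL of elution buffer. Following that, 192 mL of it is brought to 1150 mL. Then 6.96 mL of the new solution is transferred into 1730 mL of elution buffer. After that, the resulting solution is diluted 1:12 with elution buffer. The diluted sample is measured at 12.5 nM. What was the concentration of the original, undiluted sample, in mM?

Overall dilution factor = 1001 × 5.990 × 249.6 × 12 = 1.80 × 10⁷.
Original = 12.5 nM × 1.80 × 10⁷ = 2.24 × 10⁸ nM = 224 mM.

224 mM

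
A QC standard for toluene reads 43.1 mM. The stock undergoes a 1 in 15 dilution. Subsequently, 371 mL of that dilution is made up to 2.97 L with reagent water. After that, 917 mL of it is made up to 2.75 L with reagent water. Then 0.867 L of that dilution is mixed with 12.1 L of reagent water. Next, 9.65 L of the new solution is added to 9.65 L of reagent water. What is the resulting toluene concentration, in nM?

Overall dilution factor = 15 × 8.005 × 2.999 × 14.96 × 2 = 1.08 × 10⁴.
43.1 mM / 1.08 × 10⁴ = 4.00 × 10⁻³ mM = 4000 nM.

4000 nM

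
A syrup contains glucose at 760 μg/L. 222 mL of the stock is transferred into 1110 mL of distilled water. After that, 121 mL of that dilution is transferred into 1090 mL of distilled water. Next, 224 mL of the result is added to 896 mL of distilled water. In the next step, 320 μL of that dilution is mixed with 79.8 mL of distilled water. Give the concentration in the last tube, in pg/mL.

10.1 pg/mL

Overall dilution factor = 6 × 10.01 × 5 × 250.4 = 7.52 × 10⁴.
760 μg/L / 7.52 × 10⁴ = 0.0101 μg/L = 10.1 pg/mL.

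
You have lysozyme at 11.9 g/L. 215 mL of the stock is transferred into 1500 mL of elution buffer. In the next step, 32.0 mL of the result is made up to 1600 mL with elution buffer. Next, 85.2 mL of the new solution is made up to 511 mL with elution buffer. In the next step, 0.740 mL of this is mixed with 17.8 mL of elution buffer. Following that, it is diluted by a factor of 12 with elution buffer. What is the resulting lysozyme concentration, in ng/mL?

Overall dilution factor = 7.977 × 50 × 5.998 × 25.05 × 12 = 7.19 × 10⁵.
11.9 g/L / 7.19 × 10⁵ = 1.65 × 10⁻⁵ g/L = 16.5 ng/mL.

16.5 ng/mL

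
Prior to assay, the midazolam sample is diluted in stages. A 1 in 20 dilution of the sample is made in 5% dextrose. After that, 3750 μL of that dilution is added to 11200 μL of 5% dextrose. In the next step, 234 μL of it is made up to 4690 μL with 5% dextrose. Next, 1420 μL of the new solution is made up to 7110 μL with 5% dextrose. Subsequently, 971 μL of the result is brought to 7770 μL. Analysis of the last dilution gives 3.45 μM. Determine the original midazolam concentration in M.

Overall dilution factor = 20 × 3.987 × 20.04 × 5.007 × 8.002 = 6.40 × 10⁴.
Original = 3.45 μM × 6.40 × 10⁴ = 2.21 × 10⁵ μM = 0.221 M.

0.221 M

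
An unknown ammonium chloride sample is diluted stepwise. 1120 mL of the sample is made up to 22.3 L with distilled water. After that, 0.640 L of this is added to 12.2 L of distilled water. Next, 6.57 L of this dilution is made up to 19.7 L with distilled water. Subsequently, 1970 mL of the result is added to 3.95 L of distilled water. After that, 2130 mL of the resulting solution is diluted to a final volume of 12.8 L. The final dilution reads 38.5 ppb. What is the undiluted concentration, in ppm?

833 ppm

Overall dilution factor = 19.91 × 20.06 × 2.998 × 3.005 × 6.009 = 2.16 × 10⁴.
Original = 38.5 ppb × 2.16 × 10⁴ = 8.33 × 10⁵ ppb = 833 ppm.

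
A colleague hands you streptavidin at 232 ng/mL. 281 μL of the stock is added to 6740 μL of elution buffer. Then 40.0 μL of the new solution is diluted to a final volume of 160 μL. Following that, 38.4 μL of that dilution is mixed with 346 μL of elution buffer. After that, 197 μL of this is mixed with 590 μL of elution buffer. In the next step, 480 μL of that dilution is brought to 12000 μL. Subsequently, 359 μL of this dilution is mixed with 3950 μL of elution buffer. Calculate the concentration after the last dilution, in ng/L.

0.193 ng/L

Overall dilution factor = 24.99 × 4 × 10.01 × 3.995 × 25 × 12.00 = 1.20 × 10⁶.
232 ng/mL / 1.20 × 10⁶ = 1.93 × 10⁻⁴ ng/mL = 0.193 ng/L.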